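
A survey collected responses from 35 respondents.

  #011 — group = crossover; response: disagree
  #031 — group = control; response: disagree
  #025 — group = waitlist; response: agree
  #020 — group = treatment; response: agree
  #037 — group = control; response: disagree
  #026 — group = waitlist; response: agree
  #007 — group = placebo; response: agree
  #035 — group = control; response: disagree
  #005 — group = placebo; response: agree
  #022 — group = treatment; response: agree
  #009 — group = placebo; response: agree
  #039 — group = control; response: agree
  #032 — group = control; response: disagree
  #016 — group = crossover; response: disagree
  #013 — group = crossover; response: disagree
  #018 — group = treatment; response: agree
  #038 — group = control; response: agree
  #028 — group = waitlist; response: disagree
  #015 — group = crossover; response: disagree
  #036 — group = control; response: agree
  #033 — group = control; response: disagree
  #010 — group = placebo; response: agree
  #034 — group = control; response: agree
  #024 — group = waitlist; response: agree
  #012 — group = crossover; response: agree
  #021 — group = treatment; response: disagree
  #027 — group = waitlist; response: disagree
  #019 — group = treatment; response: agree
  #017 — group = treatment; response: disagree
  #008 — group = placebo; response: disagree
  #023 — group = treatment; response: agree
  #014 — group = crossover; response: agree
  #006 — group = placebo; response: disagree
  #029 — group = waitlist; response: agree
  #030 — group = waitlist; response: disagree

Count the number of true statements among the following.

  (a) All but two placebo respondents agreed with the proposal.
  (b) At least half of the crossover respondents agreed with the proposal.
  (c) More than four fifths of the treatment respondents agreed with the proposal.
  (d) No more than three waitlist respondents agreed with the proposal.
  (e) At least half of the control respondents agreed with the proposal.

(a) placebo: |A| = 6, |A ∩ B| = 4; needs |A ∖ B| = 2 — true.
(b) crossover: |A| = 6, |A ∩ B| = 2; needs |A ∩ B| ≥ |A ∖ B| — false.
(c) treatment: |A| = 7, |A ∩ B| = 5; needs |A ∩ B| / |A| > 4/5 — false.
(d) waitlist: |A| = 7, |A ∩ B| = 4; needs |A ∩ B| ≤ 3 — false.
(e) control: |A| = 9, |A ∩ B| = 4; needs |A ∩ B| ≥ |A ∖ B| — false.

1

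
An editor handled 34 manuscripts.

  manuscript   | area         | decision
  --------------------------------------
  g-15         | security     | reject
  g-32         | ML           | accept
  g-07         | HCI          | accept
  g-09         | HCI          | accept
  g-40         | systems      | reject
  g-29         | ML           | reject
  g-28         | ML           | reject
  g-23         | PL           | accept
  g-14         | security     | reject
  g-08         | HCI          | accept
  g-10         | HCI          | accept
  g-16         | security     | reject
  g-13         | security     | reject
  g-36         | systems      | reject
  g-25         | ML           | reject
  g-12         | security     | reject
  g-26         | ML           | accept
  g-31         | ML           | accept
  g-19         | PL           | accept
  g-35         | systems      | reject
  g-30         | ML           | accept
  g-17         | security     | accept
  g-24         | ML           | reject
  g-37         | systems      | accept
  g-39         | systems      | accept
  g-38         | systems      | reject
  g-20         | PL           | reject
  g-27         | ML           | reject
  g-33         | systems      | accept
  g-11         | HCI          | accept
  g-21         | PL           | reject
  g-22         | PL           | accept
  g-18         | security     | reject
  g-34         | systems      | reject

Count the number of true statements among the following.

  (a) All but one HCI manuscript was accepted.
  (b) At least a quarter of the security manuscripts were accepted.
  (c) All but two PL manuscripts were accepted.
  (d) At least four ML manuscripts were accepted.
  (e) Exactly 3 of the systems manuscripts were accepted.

(a) HCI: |A| = 5, |A ∩ B| = 5; needs |A ∖ B| = 1 — false.
(b) security: |A| = 7, |A ∩ B| = 1; needs |A ∩ B| / |A| ≥ 1/4 — false.
(c) PL: |A| = 5, |A ∩ B| = 3; needs |A ∖ B| = 2 — true.
(d) ML: |A| = 9, |A ∩ B| = 4; needs |A ∩ B| ≥ 4 — true.
(e) systems: |A| = 8, |A ∩ B| = 3; needs |A ∩ B| = 3 — true.

3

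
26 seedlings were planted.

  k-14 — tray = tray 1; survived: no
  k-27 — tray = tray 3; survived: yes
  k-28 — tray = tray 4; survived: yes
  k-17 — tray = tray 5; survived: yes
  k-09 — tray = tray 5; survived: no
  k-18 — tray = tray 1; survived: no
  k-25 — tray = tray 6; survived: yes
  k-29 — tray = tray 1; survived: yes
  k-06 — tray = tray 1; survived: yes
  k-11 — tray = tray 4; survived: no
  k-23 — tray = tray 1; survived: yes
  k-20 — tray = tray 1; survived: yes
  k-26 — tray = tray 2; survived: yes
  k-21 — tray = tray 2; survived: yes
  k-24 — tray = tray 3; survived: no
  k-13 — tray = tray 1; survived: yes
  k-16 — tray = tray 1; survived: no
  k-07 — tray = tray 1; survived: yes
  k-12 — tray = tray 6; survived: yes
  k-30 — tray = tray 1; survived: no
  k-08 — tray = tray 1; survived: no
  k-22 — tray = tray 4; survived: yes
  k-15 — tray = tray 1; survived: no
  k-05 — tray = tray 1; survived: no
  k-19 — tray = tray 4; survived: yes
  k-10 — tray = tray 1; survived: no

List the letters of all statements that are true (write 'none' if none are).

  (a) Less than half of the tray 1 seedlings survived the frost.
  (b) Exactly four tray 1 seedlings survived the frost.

|A| = 14, |A ∩ B| = 6, |A ∖ B| = 8.
(a) |A ∩ B| < |A ∖ B|: holds.
(b) |A ∩ B| = 4: fails.

(a)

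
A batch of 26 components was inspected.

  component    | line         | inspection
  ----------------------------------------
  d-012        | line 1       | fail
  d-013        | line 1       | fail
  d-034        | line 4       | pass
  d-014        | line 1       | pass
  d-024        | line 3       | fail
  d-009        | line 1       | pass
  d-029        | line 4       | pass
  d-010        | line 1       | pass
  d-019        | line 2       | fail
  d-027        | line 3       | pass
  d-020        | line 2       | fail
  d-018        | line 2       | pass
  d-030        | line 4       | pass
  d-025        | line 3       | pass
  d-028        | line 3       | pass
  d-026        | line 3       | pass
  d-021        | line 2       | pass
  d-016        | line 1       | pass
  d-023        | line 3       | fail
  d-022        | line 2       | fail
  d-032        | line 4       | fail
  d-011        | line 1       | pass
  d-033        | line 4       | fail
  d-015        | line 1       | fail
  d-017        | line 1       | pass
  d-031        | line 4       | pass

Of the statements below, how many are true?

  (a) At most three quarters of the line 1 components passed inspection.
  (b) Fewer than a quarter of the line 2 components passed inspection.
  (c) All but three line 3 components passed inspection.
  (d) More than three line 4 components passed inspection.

2

(a) line 1: |A| = 9, |A ∩ B| = 6; needs |A ∩ B| / |A| ≤ 3/4 — true.
(b) line 2: |A| = 5, |A ∩ B| = 2; needs |A ∩ B| / |A| < 1/4 — false.
(c) line 3: |A| = 6, |A ∩ B| = 4; needs |A ∖ B| = 3 — false.
(d) line 4: |A| = 6, |A ∩ B| = 4; needs |A ∩ B| > 3 — true.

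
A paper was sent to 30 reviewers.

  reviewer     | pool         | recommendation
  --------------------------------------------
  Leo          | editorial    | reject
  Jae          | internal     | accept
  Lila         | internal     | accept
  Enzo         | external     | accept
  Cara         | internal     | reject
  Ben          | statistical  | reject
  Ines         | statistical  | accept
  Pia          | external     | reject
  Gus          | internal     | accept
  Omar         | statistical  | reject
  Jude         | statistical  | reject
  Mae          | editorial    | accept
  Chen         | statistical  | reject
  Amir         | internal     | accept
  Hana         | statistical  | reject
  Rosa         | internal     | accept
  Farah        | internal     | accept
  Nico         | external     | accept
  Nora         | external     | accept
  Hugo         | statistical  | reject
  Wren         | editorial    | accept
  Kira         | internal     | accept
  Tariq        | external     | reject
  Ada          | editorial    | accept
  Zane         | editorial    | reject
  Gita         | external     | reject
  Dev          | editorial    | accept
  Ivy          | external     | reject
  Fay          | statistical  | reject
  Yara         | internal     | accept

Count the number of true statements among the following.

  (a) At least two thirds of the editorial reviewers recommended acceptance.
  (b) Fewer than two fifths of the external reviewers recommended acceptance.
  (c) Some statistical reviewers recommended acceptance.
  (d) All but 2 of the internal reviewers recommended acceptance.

(a) editorial: |A| = 6, |A ∩ B| = 4; needs |A ∩ B| / |A| ≥ 2/3 — true.
(b) external: |A| = 7, |A ∩ B| = 3; needs |A ∩ B| / |A| < 2/5 — false.
(c) statistical: |A| = 8, |A ∩ B| = 1; needs A ∩ B ≠ ∅ (|A ∩ B| ≥ 1) — true.
(d) internal: |A| = 9, |A ∩ B| = 8; needs |A ∖ B| = 2 — false.

2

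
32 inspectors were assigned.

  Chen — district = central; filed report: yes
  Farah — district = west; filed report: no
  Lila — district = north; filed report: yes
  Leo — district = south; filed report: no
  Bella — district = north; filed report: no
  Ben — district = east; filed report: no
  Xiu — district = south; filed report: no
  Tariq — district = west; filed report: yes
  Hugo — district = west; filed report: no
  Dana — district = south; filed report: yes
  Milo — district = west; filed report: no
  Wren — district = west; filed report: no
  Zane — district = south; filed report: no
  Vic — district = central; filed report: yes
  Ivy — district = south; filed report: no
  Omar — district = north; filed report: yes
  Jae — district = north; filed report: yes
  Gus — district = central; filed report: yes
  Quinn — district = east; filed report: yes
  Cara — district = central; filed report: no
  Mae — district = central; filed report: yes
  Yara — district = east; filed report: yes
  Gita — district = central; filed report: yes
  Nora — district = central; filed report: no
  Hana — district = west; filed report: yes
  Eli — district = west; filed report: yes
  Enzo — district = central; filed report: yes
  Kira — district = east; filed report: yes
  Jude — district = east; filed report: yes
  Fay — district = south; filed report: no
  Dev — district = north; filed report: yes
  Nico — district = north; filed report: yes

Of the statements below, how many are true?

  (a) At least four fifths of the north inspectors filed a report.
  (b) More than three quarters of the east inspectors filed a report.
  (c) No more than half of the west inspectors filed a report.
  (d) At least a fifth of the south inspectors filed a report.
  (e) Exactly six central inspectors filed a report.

4

(a) north: |A| = 6, |A ∩ B| = 5; needs |A ∩ B| / |A| ≥ 4/5 — true.
(b) east: |A| = 5, |A ∩ B| = 4; needs |A ∩ B| / |A| > 3/4 — true.
(c) west: |A| = 7, |A ∩ B| = 3; needs |A ∩ B| ≤ |A ∖ B| — true.
(d) south: |A| = 6, |A ∩ B| = 1; needs |A ∩ B| / |A| ≥ 1/5 — false.
(e) central: |A| = 8, |A ∩ B| = 6; needs |A ∩ B| = 6 — true.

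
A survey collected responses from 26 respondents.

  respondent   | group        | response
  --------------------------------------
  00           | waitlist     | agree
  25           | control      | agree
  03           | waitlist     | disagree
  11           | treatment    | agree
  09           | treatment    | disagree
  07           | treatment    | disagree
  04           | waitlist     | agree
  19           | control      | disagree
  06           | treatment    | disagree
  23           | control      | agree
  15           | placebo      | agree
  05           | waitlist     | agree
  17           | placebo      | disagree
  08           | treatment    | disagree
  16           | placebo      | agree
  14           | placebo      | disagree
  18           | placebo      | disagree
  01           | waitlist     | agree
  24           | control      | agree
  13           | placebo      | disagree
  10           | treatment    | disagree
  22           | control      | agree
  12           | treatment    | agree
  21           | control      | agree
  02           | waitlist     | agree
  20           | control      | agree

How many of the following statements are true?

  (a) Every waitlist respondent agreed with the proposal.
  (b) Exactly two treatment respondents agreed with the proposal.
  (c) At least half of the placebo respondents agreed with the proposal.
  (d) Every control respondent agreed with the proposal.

(a) waitlist: |A| = 6, |A ∩ B| = 5; needs A ⊆ B, i.e. every element of A is in B (|A ∖ B| = 0) — false.
(b) treatment: |A| = 7, |A ∩ B| = 2; needs |A ∩ B| = 2 — true.
(c) placebo: |A| = 6, |A ∩ B| = 2; needs |A ∩ B| ≥ |A ∖ B| — false.
(d) control: |A| = 7, |A ∩ B| = 6; needs A ⊆ B, i.e. every element of A is in B (|A ∖ B| = 0) — false.

1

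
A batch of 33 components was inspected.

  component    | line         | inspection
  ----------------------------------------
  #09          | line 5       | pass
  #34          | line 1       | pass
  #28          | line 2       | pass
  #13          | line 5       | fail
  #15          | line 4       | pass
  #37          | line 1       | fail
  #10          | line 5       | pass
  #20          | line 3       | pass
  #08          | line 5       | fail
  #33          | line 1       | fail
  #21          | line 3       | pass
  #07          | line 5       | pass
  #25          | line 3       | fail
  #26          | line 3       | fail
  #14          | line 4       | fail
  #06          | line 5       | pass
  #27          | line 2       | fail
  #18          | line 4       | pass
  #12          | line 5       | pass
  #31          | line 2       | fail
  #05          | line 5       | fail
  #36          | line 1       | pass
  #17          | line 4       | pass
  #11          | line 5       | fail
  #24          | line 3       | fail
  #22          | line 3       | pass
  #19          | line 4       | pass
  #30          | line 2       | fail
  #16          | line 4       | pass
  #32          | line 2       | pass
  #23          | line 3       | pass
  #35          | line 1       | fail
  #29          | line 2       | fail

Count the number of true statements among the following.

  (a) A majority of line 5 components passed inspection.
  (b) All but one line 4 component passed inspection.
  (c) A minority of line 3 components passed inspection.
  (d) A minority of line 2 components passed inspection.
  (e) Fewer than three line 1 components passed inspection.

(a) line 5: |A| = 9, |A ∩ B| = 5; needs |A ∩ B| > |A ∖ B| — true.
(b) line 4: |A| = 6, |A ∩ B| = 5; needs |A ∖ B| = 1 — true.
(c) line 3: |A| = 7, |A ∩ B| = 4; needs |A ∩ B| < |A ∖ B| — false.
(d) line 2: |A| = 6, |A ∩ B| = 2; needs |A ∩ B| < |A ∖ B| — true.
(e) line 1: |A| = 5, |A ∩ B| = 2; needs |A ∩ B| < 3 — true.

4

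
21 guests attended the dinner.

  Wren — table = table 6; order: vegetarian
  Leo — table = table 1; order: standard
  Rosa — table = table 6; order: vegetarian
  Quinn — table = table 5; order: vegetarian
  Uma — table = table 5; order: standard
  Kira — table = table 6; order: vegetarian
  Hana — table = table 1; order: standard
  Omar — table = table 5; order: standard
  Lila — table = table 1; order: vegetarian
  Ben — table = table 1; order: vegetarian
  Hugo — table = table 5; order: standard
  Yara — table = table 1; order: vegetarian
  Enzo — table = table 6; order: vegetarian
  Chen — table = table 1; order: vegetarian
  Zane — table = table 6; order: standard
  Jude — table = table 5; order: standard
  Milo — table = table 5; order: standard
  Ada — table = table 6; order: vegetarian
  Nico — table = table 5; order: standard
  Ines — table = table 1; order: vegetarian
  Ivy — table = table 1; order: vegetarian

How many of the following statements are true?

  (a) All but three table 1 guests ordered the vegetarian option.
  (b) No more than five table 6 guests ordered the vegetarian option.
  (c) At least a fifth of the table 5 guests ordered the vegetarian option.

1

(a) table 1: |A| = 8, |A ∩ B| = 6; needs |A ∖ B| = 3 — false.
(b) table 6: |A| = 6, |A ∩ B| = 5; needs |A ∩ B| ≤ 5 — true.
(c) table 5: |A| = 7, |A ∩ B| = 1; needs |A ∩ B| / |A| ≥ 1/5 — false.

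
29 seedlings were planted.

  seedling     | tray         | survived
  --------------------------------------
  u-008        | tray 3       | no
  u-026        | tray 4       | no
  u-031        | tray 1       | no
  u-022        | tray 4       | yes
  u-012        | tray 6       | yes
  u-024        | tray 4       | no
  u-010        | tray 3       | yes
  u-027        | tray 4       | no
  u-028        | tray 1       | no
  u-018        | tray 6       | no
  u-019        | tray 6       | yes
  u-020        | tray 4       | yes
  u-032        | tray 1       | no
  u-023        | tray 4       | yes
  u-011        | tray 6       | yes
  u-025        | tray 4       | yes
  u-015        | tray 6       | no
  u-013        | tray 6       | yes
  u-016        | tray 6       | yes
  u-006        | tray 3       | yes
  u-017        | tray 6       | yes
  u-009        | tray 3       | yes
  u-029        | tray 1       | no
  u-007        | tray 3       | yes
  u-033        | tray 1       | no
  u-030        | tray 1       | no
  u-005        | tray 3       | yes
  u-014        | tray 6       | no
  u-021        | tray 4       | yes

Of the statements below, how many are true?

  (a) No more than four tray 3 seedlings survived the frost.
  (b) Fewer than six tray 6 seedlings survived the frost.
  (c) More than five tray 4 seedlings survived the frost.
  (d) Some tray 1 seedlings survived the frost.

(a) tray 3: |A| = 6, |A ∩ B| = 5; needs |A ∩ B| ≤ 4 — false.
(b) tray 6: |A| = 9, |A ∩ B| = 6; needs |A ∩ B| < 6 — false.
(c) tray 4: |A| = 8, |A ∩ B| = 5; needs |A ∩ B| > 5 — false.
(d) tray 1: |A| = 6, |A ∩ B| = 0; needs A ∩ B ≠ ∅ (|A ∩ B| ≥ 1) — false.

0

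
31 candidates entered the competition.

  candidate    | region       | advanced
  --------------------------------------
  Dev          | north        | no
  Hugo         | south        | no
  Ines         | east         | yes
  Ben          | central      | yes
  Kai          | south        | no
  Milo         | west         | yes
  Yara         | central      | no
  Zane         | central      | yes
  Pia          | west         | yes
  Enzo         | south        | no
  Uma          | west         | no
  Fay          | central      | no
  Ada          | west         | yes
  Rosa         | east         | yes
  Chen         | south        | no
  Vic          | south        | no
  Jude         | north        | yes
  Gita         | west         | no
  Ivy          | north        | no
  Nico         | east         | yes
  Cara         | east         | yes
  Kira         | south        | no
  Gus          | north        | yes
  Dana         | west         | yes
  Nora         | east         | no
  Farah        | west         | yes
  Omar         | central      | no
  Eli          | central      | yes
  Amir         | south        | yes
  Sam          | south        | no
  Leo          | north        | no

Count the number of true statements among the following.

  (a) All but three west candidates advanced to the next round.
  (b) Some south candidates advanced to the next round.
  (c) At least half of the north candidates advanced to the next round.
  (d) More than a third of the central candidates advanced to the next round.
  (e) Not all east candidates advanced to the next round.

(a) west: |A| = 7, |A ∩ B| = 5; needs |A ∖ B| = 3 — false.
(b) south: |A| = 8, |A ∩ B| = 1; needs A ∩ B ≠ ∅ (|A ∩ B| ≥ 1) — true.
(c) north: |A| = 5, |A ∩ B| = 2; needs |A ∩ B| ≥ |A ∖ B| — false.
(d) central: |A| = 6, |A ∩ B| = 3; needs |A ∩ B| / |A| > 1/3 — true.
(e) east: |A| = 5, |A ∩ B| = 4; needs A ⊄ B (|A ∖ B| ≥ 1) — true.

3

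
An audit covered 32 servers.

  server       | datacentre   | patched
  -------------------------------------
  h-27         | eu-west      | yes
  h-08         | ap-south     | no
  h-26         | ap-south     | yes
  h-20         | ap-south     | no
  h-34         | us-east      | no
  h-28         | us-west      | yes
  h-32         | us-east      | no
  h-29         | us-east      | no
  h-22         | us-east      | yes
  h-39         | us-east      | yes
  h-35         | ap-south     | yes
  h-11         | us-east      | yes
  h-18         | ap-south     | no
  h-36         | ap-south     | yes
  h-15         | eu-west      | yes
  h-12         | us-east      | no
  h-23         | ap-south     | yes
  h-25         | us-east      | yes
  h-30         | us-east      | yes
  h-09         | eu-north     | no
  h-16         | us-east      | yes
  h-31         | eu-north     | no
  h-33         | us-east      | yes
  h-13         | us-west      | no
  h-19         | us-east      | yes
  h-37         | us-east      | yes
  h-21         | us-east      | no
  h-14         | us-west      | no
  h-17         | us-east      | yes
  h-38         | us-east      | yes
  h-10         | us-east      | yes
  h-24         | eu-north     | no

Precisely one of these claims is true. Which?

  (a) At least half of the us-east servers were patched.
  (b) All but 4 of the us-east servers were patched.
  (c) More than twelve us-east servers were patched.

(a)

|A| = 17, |A ∩ B| = 12, |A ∖ B| = 5.
(a) requires |A ∩ B| ≥ |A ∖ B|: true.
(b) requires |A ∖ B| = 4: false.
(c) requires |A ∩ B| > 12: false.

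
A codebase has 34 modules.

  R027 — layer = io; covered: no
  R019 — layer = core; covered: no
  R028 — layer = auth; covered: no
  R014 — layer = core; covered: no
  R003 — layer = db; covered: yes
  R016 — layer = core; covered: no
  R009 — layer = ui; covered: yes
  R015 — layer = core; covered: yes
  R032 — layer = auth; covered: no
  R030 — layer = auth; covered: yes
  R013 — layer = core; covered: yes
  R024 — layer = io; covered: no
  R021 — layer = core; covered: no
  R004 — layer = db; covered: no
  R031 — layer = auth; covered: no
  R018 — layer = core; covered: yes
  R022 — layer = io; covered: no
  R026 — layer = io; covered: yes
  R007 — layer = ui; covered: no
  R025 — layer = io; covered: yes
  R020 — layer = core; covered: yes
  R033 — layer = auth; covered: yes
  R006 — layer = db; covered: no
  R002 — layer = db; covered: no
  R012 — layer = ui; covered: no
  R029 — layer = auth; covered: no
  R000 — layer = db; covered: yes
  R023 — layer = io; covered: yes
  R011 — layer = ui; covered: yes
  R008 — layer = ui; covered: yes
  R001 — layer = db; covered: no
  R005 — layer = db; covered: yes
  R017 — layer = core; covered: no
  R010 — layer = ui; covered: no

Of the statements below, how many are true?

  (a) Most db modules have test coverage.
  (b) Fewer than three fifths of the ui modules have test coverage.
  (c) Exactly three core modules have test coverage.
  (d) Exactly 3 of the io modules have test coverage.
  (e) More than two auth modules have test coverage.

2

(a) db: |A| = 7, |A ∩ B| = 3; needs |A ∩ B| > |A ∖ B| — false.
(b) ui: |A| = 6, |A ∩ B| = 3; needs |A ∩ B| / |A| < 3/5 — true.
(c) core: |A| = 9, |A ∩ B| = 4; needs |A ∩ B| = 3 — false.
(d) io: |A| = 6, |A ∩ B| = 3; needs |A ∩ B| = 3 — true.
(e) auth: |A| = 6, |A ∩ B| = 2; needs |A ∩ B| > 2 — false.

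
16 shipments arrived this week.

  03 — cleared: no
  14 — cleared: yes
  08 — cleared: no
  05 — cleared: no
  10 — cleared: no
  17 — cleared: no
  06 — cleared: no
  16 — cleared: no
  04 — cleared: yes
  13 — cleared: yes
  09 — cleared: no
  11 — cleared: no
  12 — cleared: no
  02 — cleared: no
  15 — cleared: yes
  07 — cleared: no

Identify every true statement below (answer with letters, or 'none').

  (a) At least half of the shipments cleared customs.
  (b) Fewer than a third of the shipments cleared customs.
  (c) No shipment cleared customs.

(b)

|A| = 16, |A ∩ B| = 4, |A ∖ B| = 12.
(a) |A ∩ B| ≥ |A ∖ B|: fails.
(b) |A ∩ B| / |A| < 1/3: holds.
(c) A ∩ B = ∅ (|A ∩ B| = 0): fails.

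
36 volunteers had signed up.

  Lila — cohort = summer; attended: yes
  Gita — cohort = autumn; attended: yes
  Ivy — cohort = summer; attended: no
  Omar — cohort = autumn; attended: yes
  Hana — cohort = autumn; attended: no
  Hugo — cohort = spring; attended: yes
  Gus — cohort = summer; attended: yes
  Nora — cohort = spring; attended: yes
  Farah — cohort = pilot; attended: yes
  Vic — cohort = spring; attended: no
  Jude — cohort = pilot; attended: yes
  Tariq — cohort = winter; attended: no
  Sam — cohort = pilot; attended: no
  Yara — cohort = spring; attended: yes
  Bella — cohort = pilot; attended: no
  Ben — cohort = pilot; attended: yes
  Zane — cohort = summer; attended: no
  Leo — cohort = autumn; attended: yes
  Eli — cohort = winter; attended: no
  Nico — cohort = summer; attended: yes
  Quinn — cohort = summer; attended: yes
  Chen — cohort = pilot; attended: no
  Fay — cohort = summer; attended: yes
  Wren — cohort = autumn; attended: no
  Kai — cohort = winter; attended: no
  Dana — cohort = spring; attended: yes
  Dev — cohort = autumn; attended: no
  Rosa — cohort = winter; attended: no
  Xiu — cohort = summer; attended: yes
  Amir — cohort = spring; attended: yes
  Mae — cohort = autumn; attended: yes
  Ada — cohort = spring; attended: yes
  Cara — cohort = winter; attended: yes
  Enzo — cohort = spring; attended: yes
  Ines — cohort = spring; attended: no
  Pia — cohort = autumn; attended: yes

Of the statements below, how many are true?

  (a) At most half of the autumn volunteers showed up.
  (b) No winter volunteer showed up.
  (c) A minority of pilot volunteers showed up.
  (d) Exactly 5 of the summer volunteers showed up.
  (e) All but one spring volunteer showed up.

(a) autumn: |A| = 8, |A ∩ B| = 5; needs |A ∩ B| ≤ |A ∖ B| — false.
(b) winter: |A| = 5, |A ∩ B| = 1; needs A ∩ B = ∅ (|A ∩ B| = 0) — false.
(c) pilot: |A| = 6, |A ∩ B| = 3; needs |A ∩ B| < |A ∖ B| — false.
(d) summer: |A| = 8, |A ∩ B| = 6; needs |A ∩ B| = 5 — false.
(e) spring: |A| = 9, |A ∩ B| = 7; needs |A ∖ B| = 1 — false.

0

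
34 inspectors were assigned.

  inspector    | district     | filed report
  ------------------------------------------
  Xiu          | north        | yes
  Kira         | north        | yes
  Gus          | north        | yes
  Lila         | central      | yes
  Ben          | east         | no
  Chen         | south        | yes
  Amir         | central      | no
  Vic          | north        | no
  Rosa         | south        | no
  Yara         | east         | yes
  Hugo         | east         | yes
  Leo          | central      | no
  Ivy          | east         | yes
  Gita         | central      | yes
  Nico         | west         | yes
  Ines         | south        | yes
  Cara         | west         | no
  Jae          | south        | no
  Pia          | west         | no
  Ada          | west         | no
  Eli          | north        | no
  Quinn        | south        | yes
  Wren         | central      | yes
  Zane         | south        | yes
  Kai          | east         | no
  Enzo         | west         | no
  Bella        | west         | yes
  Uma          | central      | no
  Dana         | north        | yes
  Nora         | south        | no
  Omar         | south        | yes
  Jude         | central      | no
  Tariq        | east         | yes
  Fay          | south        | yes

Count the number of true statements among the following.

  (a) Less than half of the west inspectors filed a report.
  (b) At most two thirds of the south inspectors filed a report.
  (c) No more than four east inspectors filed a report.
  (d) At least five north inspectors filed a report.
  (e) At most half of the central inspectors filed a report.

(a) west: |A| = 6, |A ∩ B| = 2; needs |A ∩ B| < |A ∖ B| — true.
(b) south: |A| = 9, |A ∩ B| = 6; needs |A ∩ B| / |A| ≤ 2/3 — true.
(c) east: |A| = 6, |A ∩ B| = 4; needs |A ∩ B| ≤ 4 — true.
(d) north: |A| = 6, |A ∩ B| = 4; needs |A ∩ B| ≥ 5 — false.
(e) central: |A| = 7, |A ∩ B| = 3; needs |A ∩ B| ≤ |A ∖ B| — true.

4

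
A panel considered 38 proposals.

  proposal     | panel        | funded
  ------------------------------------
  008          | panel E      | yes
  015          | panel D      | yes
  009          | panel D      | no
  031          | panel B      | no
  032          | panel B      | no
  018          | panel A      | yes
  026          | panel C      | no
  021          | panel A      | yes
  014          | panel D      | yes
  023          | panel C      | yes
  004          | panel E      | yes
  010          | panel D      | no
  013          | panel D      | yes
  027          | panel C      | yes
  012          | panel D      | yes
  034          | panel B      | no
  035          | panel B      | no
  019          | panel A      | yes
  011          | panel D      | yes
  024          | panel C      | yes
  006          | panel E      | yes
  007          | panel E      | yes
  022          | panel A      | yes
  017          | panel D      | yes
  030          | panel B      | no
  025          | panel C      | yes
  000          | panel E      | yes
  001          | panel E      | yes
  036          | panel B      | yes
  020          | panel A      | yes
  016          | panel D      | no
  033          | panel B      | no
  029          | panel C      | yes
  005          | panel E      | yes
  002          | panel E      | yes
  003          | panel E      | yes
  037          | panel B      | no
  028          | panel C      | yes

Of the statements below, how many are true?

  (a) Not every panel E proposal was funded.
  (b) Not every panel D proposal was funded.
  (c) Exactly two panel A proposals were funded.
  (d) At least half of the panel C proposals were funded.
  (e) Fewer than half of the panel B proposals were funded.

(a) panel E: |A| = 9, |A ∩ B| = 9; needs A ⊄ B (|A ∖ B| ≥ 1) — false.
(b) panel D: |A| = 9, |A ∩ B| = 6; needs A ⊄ B (|A ∖ B| ≥ 1) — true.
(c) panel A: |A| = 5, |A ∩ B| = 5; needs |A ∩ B| = 2 — false.
(d) panel C: |A| = 7, |A ∩ B| = 6; needs |A ∩ B| ≥ |A ∖ B| — true.
(e) panel B: |A| = 8, |A ∩ B| = 1; needs |A ∩ B| < |A ∖ B| — true.

3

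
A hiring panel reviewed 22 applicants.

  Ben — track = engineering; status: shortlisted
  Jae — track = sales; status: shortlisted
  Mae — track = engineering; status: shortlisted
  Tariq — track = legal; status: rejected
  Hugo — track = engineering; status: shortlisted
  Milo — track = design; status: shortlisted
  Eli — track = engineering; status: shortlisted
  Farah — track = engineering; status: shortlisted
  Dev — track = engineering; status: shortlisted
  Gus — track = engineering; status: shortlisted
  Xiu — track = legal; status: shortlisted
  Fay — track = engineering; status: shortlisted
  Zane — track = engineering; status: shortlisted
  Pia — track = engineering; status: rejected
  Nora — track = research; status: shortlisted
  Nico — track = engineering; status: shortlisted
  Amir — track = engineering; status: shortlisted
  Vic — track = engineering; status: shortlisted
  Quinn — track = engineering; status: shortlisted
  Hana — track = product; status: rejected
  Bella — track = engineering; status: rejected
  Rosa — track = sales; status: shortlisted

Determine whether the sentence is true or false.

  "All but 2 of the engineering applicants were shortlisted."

True

'All but 2 of the engineering applicants were shortlisted' holds iff |A ∖ B| = 2.
|A| = 15, |A ∩ B| = 13, |A ∖ B| = 2.
|A ∖ B| = 2, so the statement is true.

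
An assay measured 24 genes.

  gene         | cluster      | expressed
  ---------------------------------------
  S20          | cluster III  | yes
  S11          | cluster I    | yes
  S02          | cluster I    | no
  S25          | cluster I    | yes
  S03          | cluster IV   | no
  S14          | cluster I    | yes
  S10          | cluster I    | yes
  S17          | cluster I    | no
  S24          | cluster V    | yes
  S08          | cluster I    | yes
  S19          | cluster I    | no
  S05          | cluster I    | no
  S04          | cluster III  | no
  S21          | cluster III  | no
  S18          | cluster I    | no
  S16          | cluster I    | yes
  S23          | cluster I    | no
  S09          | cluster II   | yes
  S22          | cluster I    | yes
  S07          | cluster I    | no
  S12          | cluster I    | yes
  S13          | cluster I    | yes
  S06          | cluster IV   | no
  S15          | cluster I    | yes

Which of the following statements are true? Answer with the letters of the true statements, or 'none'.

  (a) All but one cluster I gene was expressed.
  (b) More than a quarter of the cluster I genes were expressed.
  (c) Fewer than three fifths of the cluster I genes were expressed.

|A| = 17, |A ∩ B| = 10, |A ∖ B| = 7.
(a) |A ∖ B| = 1: fails.
(b) |A ∩ B| / |A| > 1/4: holds.
(c) |A ∩ B| / |A| < 3/5: holds.

(b), (c)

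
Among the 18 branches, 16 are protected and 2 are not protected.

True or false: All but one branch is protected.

False

Truth condition: |A ∖ B| = 1.
|A| = 18, |A ∩ B| = 16, |A ∖ B| = 2.
|A ∖ B| = 2, so the statement is false.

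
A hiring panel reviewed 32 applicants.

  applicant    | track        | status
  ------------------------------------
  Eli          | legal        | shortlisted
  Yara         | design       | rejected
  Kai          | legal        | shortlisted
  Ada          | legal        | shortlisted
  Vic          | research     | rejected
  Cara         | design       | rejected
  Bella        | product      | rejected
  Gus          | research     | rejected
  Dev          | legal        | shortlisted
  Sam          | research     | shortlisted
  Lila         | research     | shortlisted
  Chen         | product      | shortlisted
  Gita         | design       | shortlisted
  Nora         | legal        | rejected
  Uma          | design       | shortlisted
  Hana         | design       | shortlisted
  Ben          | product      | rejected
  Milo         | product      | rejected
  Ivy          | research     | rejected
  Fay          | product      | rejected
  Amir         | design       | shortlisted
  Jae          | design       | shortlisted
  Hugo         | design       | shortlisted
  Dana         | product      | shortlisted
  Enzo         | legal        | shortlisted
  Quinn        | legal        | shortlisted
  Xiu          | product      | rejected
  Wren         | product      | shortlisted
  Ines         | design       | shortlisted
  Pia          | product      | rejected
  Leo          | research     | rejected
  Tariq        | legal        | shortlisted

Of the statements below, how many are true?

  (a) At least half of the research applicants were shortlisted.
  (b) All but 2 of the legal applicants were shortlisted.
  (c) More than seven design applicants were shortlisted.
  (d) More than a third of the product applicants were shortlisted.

(a) research: |A| = 6, |A ∩ B| = 2; needs |A ∩ B| ≥ |A ∖ B| — false.
(b) legal: |A| = 8, |A ∩ B| = 7; needs |A ∖ B| = 2 — false.
(c) design: |A| = 9, |A ∩ B| = 7; needs |A ∩ B| > 7 — false.
(d) product: |A| = 9, |A ∩ B| = 3; needs |A ∩ B| / |A| > 1/3 — false.

0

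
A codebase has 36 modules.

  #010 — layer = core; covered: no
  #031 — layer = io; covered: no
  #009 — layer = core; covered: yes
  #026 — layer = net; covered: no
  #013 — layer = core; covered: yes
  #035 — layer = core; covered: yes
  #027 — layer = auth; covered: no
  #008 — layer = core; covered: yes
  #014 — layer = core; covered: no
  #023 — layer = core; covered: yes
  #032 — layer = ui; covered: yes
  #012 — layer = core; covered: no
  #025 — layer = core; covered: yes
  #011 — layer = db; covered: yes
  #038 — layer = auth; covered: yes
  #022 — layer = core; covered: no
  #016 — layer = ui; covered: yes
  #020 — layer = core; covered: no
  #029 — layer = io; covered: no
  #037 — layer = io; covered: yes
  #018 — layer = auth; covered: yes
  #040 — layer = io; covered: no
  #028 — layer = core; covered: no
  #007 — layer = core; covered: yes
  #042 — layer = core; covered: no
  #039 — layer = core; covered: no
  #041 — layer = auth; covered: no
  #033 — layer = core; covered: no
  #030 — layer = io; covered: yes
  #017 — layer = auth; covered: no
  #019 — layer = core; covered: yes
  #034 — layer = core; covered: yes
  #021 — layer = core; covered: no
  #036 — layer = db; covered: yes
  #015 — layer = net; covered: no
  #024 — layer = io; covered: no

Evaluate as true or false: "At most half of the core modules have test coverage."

True

Truth condition: |A ∩ B| ≤ |A ∖ B|.
|A| = 19, |A ∩ B| = 9, |A ∖ B| = 10.
9 < 10, so the statement is true.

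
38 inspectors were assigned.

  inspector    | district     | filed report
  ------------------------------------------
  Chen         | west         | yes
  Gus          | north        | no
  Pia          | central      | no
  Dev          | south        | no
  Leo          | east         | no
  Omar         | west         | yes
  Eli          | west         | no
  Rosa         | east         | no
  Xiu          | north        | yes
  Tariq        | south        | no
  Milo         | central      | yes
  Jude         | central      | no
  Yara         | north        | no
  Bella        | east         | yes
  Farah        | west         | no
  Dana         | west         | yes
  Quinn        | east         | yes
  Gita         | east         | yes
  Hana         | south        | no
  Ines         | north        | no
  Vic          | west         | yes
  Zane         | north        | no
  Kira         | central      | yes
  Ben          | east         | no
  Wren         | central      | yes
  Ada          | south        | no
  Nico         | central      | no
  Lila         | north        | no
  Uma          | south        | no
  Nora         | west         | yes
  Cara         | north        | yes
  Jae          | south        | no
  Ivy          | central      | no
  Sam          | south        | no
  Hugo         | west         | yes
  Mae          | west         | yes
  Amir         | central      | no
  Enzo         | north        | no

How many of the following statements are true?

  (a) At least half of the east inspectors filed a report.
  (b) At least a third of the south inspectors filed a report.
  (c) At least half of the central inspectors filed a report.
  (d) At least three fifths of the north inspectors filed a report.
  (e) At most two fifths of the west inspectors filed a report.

(a) east: |A| = 6, |A ∩ B| = 3; needs |A ∩ B| ≥ |A ∖ B| — true.
(b) south: |A| = 7, |A ∩ B| = 0; needs |A ∩ B| / |A| ≥ 1/3 — false.
(c) central: |A| = 8, |A ∩ B| = 3; needs |A ∩ B| ≥ |A ∖ B| — false.
(d) north: |A| = 8, |A ∩ B| = 2; needs |A ∩ B| / |A| ≥ 3/5 — false.
(e) west: |A| = 9, |A ∩ B| = 7; needs |A ∩ B| / |A| ≤ 2/5 — false.

1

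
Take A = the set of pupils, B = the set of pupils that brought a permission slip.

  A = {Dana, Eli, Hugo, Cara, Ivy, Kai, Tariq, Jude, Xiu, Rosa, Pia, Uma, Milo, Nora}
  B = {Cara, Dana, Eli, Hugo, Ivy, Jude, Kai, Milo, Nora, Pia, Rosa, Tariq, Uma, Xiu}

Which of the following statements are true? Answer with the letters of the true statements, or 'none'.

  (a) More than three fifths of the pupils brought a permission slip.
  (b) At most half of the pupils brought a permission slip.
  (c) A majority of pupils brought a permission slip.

|A| = 14, |A ∩ B| = 14, |A ∖ B| = 0.
(a) |A ∩ B| / |A| > 3/5: holds.
(b) |A ∩ B| ≤ |A ∖ B|: fails.
(c) |A ∩ B| > |A ∖ B|: holds.

(a), (c)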